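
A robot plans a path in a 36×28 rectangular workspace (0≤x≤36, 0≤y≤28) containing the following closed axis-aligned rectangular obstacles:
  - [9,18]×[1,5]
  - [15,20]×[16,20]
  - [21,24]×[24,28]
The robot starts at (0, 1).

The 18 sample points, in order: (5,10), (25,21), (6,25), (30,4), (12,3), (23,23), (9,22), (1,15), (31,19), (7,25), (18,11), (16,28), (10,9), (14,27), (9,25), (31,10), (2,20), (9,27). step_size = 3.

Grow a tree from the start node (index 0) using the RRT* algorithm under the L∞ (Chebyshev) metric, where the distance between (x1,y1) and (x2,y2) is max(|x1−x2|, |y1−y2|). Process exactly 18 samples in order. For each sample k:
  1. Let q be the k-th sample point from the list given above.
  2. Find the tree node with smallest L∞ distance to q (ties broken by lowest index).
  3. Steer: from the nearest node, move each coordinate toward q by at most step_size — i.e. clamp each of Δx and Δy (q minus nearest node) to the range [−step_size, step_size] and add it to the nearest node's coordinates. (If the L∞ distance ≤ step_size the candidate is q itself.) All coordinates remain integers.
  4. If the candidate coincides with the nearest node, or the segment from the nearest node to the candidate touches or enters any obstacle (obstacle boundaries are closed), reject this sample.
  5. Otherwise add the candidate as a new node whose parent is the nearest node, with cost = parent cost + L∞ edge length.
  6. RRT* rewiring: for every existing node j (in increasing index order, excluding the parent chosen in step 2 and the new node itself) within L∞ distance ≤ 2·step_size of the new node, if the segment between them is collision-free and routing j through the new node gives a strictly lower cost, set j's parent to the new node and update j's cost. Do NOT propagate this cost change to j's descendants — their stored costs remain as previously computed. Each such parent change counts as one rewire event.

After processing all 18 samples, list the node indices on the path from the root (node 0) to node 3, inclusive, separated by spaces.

Path: 0 1 2 3

1. q=(5,10) nearest=0 d=9 new=(3,4) → add node 1 parent=0 cost=3
2. q=(25,21) nearest=1 d=22 new=(6,7) → add node 2 parent=1 cost=6
3. q=(6,25) nearest=2 d=18 new=(6,10) → add node 3 parent=2 cost=9
4. q=(30,4) nearest=2 d=24 new=(9,4) → blocked by [9,18]×[1,5], reject
5. q=(12,3) nearest=2 d=6 new=(9,4) → blocked by [9,18]×[1,5], reject
6. q=(23,23) nearest=2 d=17 new=(9,10) → add node 4 parent=2 cost=9
7. q=(9,22) nearest=3 d=12 new=(9,13) → add node 5 parent=3 cost=12
8. q=(1,15) nearest=3 d=5 new=(3,13) → add node 6 parent=3 cost=12
9. q=(31,19) nearest=4 d=22 new=(12,13) → add node 7 parent=4 cost=12
10. q=(7,25) nearest=5 d=12 new=(7,16) → add node 8 parent=5 cost=15
11. q=(18,11) nearest=7 d=6 new=(15,11) → add node 9 parent=7 cost=15
12. q=(16,28) nearest=8 d=12 new=(10,19) → add node 10 parent=8 cost=18
13. q=(10,9) nearest=4 d=1 new=(10,9) → add node 11 parent=4 cost=10
14. q=(14,27) nearest=10 d=8 new=(13,22) → add node 12 parent=10 cost=21
15. q=(9,25) nearest=12 d=4 new=(10,25) → add node 13 parent=12 cost=24
16. q=(31,10) nearest=9 d=16 new=(18,10) → add node 14 parent=9 cost=18
17. q=(2,20) nearest=8 d=5 new=(4,19) → add node 15 parent=8 cost=18
18. q=(9,27) nearest=13 d=2 new=(9,27) → add node 16 parent=13 cost=26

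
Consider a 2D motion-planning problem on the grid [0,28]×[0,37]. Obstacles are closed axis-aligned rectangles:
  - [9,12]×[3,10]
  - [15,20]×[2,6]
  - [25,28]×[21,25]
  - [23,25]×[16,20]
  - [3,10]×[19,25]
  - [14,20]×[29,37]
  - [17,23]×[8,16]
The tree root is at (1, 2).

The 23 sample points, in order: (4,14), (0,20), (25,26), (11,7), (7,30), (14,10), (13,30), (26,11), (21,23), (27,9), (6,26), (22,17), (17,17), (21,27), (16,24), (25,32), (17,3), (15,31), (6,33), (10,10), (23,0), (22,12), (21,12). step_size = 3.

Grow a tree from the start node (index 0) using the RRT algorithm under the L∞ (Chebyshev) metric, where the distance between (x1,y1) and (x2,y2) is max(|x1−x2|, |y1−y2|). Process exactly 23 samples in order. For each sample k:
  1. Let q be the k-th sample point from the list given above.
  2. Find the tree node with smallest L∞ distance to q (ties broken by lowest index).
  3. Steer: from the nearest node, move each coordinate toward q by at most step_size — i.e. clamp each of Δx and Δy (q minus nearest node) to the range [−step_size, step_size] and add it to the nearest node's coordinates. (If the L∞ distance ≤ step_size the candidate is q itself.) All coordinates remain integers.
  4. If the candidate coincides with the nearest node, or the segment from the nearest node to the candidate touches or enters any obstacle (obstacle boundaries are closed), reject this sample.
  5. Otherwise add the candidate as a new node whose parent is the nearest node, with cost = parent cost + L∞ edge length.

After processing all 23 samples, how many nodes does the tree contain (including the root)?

1. q=(4,14) nearest=0 d=12 new=(4,5) → add node 1 parent=0 cost=3
2. q=(0,20) nearest=1 d=15 new=(1,8) → add node 2 parent=1 cost=6
3. q=(25,26) nearest=1 d=21 new=(7,8) → add node 3 parent=1 cost=6
4. q=(11,7) nearest=3 d=4 new=(10,7) → blocked by [9,12]×[3,10], reject
5. q=(7,30) nearest=2 d=22 new=(4,11) → add node 4 parent=2 cost=9
6. q=(14,10) nearest=3 d=7 new=(10,10) → blocked by [9,12]×[3,10], reject
7. q=(13,30) nearest=4 d=19 new=(7,14) → add node 5 parent=4 cost=12
8. q=(26,11) nearest=3 d=19 new=(10,11) → blocked by [9,12]×[3,10], reject
9. q=(21,23) nearest=5 d=14 new=(10,17) → add node 6 parent=5 cost=15
10. q=(27,9) nearest=6 d=17 new=(13,14) → add node 7 parent=6 cost=18
11. q=(6,26) nearest=6 d=9 new=(7,20) → blocked by [3,10]×[19,25], reject
12. q=(22,17) nearest=7 d=9 new=(16,17) → add node 8 parent=7 cost=21
13. q=(17,17) nearest=8 d=1 new=(17,17) → add node 9 parent=8 cost=22
14. q=(21,27) nearest=8 d=10 new=(19,20) → add node 10 parent=8 cost=24
15. q=(16,24) nearest=10 d=4 new=(16,23) → add node 11 parent=10 cost=27
16. q=(25,32) nearest=11 d=9 new=(19,26) → add node 12 parent=11 cost=30
17. q=(17,3) nearest=3 d=10 new=(10,5) → blocked by [9,12]×[3,10], reject
18. q=(15,31) nearest=12 d=5 new=(16,29) → blocked by [14,20]×[29,37], reject
19. q=(6,33) nearest=11 d=10 new=(13,26) → add node 13 parent=11 cost=30
20. q=(10,10) nearest=3 d=3 new=(10,10) → blocked by [9,12]×[3,10], reject
21. q=(23,0) nearest=7 d=14 new=(16,11) → add node 14 parent=7 cost=21
22. q=(22,12) nearest=9 d=5 new=(20,14) → blocked by [17,23]×[8,16], reject
23. q=(21,12) nearest=8 d=5 new=(19,14) → blocked by [17,23]×[8,16], reject

Node count: 15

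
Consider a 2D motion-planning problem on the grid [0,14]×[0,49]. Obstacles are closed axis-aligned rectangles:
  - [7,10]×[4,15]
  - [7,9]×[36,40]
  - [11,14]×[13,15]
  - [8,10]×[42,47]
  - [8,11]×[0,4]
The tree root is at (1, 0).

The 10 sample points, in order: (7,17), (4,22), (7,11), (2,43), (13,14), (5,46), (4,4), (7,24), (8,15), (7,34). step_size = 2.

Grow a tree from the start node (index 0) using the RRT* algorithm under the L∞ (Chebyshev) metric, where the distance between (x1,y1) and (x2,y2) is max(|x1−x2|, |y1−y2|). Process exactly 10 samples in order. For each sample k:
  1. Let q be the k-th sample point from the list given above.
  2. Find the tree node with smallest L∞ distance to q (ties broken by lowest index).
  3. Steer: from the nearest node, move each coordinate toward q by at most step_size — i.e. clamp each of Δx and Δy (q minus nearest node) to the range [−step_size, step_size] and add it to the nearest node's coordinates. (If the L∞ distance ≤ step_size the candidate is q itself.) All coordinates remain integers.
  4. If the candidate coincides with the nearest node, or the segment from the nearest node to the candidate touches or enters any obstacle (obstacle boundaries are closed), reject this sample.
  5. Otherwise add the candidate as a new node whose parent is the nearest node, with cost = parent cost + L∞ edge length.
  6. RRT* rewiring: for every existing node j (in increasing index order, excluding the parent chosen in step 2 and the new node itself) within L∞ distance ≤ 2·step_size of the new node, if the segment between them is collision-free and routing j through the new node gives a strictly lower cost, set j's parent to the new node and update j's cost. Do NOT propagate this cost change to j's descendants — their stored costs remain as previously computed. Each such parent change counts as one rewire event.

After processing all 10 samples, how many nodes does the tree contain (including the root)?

1. q=(7,17) nearest=0 d=17 new=(3,2) → add node 1 parent=0 cost=2
2. q=(4,22) nearest=1 d=20 new=(4,4) → add node 2 parent=1 cost=4
3. q=(7,11) nearest=2 d=7 new=(6,6) → add node 3 parent=2 cost=6
4. q=(2,43) nearest=3 d=37 new=(4,8) → add node 4 parent=3 cost=8
5. q=(13,14) nearest=3 d=8 new=(8,8) → blocked by [7,10]×[4,15], reject
6. q=(5,46) nearest=4 d=38 new=(5,10) → add node 5 parent=4 cost=10
7. q=(4,4) nearest=2 d=0 → coincident, reject
8. q=(7,24) nearest=5 d=14 new=(7,12) → blocked by [7,10]×[4,15], reject
9. q=(8,15) nearest=5 d=5 new=(7,12) → blocked by [7,10]×[4,15], reject
10. q=(7,34) nearest=5 d=24 new=(7,12) → blocked by [7,10]×[4,15], reject

Node count: 6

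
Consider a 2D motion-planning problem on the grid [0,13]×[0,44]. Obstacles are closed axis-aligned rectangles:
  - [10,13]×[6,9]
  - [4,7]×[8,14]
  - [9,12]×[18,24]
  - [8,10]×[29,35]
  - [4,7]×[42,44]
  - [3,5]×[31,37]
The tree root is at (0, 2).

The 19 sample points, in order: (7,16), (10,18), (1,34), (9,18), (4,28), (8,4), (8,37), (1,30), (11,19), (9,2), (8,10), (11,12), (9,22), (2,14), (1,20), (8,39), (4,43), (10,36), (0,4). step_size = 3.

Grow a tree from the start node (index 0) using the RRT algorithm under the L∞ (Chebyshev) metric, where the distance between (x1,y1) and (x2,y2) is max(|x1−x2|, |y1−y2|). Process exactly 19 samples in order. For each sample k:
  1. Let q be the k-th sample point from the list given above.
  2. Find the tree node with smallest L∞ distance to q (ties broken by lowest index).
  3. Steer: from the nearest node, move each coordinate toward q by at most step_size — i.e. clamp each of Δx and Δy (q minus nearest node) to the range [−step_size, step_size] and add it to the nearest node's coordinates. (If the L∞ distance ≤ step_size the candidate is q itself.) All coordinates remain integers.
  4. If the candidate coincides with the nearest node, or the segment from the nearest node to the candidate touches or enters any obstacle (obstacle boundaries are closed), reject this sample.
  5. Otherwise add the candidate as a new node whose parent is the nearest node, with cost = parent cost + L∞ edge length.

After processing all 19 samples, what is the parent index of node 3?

Parent of node 3: 1

1. q=(7,16) nearest=0 d=14 new=(3,5) → add node 1 parent=0 cost=3
2. q=(10,18) nearest=1 d=13 new=(6,8) → blocked by [4,7]×[8,14], reject
3. q=(1,34) nearest=1 d=29 new=(1,8) → add node 2 parent=1 cost=6
4. q=(9,18) nearest=2 d=10 new=(4,11) → blocked by [4,7]×[8,14], reject
5. q=(4,28) nearest=2 d=20 new=(4,11) → blocked by [4,7]×[8,14], reject
6. q=(8,4) nearest=1 d=5 new=(6,4) → add node 3 parent=1 cost=6
7. q=(8,37) nearest=2 d=29 new=(4,11) → blocked by [4,7]×[8,14], reject
8. q=(1,30) nearest=2 d=22 new=(1,11) → add node 4 parent=2 cost=9
9. q=(11,19) nearest=4 d=10 new=(4,14) → blocked by [4,7]×[8,14], reject
10. q=(9,2) nearest=3 d=3 new=(9,2) → add node 5 parent=3 cost=9
11. q=(8,10) nearest=1 d=5 new=(6,8) → blocked by [4,7]×[8,14], reject
12. q=(11,12) nearest=1 d=8 new=(6,8) → blocked by [4,7]×[8,14], reject
13. q=(9,22) nearest=4 d=11 new=(4,14) → blocked by [4,7]×[8,14], reject
14. q=(2,14) nearest=4 d=3 new=(2,14) → add node 6 parent=4 cost=12
15. q=(1,20) nearest=6 d=6 new=(1,17) → add node 7 parent=6 cost=15
16. q=(8,39) nearest=7 d=22 new=(4,20) → add node 8 parent=7 cost=18
17. q=(4,43) nearest=8 d=23 new=(4,23) → add node 9 parent=8 cost=21
18. q=(10,36) nearest=9 d=13 new=(7,26) → add node 10 parent=9 cost=24
19. q=(0,4) nearest=0 d=2 new=(0,4) → add node 11 parent=0 cost=2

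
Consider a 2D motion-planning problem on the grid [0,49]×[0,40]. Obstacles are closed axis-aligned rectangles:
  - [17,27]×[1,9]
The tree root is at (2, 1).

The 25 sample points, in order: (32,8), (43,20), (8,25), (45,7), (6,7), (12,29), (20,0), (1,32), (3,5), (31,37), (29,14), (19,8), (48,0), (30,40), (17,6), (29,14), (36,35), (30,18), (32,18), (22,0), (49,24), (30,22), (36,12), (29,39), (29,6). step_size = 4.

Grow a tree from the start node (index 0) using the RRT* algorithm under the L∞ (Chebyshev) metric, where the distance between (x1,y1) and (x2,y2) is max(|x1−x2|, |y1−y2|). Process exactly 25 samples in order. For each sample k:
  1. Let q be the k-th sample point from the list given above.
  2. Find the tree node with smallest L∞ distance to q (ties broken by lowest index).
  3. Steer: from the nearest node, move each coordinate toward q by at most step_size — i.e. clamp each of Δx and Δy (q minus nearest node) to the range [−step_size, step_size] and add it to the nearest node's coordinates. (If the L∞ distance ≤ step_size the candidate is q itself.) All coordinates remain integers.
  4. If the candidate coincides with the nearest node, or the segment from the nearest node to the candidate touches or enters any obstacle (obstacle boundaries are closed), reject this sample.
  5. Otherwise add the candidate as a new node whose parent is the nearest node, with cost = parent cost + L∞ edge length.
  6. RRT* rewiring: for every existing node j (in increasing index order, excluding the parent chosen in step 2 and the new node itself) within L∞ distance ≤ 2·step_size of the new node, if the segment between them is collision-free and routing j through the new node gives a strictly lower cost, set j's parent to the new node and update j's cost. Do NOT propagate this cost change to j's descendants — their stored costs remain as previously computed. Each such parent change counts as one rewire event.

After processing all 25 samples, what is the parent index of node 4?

Parent of node 4: 2

1. q=(32,8) nearest=0 d=30 new=(6,5) → add node 1 parent=0 cost=4
2. q=(43,20) nearest=1 d=37 new=(10,9) → add node 2 parent=1 cost=8
3. q=(8,25) nearest=2 d=16 new=(8,13) → add node 3 parent=2 cost=12
4. q=(45,7) nearest=2 d=35 new=(14,7) → add node 4 parent=2 cost=12
5. q=(6,7) nearest=1 d=2 new=(6,7) → add node 5 parent=1 cost=6
6. q=(12,29) nearest=3 d=16 new=(12,17) → add node 6 parent=3 cost=16
7. q=(20,0) nearest=4 d=7 new=(18,3) → blocked by [17,27]×[1,9], reject
8. q=(1,32) nearest=6 d=15 new=(8,21) → add node 7 parent=6 cost=20
9. q=(3,5) nearest=1 d=3 new=(3,5) → add node 8 parent=1 cost=7
10. q=(31,37) nearest=6 d=20 new=(16,21) → add node 9 parent=6 cost=20
11. q=(29,14) nearest=9 d=13 new=(20,17) → add node 10 parent=9 cost=24
12. q=(19,8) nearest=4 d=5 new=(18,8) → blocked by [17,27]×[1,9], reject
13. q=(48,0) nearest=10 d=28 new=(24,13) → add node 11 parent=10 cost=28
14. q=(30,40) nearest=9 d=19 new=(20,25) → add node 12 parent=9 cost=24
15. q=(17,6) nearest=4 d=3 new=(17,6) → blocked by [17,27]×[1,9], reject
16. q=(29,14) nearest=11 d=5 new=(28,14) → add node 13 parent=11 cost=32
17. q=(36,35) nearest=12 d=16 new=(24,29) → add node 14 parent=12 cost=28
18. q=(30,18) nearest=13 d=4 new=(30,18) → add node 15 parent=13 cost=36
19. q=(32,18) nearest=15 d=2 new=(32,18) → add node 16 parent=15 cost=38
20. q=(22,0) nearest=4 d=8 new=(18,3) → blocked by [17,27]×[1,9], reject
21. q=(49,24) nearest=16 d=17 new=(36,22) → add node 17 parent=16 cost=42
22. q=(30,22) nearest=15 d=4 new=(30,22) → add node 18 parent=15 cost=40
23. q=(36,12) nearest=15 d=6 new=(34,14) → add node 19 parent=15 cost=40
24. q=(29,39) nearest=14 d=10 new=(28,33) → add node 20 parent=14 cost=32
25. q=(29,6) nearest=11 d=7 new=(28,9) → add node 21 parent=11 cost=32; rewire 19→21 (38<40)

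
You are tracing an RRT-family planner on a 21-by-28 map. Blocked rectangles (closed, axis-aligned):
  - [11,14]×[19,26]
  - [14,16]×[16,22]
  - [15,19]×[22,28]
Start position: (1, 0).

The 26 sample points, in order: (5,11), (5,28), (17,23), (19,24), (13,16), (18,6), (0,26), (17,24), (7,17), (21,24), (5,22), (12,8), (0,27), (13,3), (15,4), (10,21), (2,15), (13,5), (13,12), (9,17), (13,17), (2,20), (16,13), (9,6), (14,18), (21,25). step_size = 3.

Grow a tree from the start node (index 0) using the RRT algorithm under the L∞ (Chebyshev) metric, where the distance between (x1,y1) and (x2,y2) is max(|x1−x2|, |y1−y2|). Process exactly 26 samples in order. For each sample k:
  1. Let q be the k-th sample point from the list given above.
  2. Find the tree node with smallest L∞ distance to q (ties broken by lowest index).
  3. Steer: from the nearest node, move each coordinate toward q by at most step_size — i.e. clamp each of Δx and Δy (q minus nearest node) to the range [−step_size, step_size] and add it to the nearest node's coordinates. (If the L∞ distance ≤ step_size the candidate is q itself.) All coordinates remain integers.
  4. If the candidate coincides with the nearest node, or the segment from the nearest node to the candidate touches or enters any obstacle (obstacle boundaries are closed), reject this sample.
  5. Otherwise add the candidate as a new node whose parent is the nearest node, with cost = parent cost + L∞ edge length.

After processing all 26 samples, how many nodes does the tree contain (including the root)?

1. q=(5,11) nearest=0 d=11 new=(4,3) → add node 1 parent=0 cost=3
2. q=(5,28) nearest=1 d=25 new=(5,6) → add node 2 parent=1 cost=6
3. q=(17,23) nearest=2 d=17 new=(8,9) → add node 3 parent=2 cost=9
4. q=(19,24) nearest=3 d=15 new=(11,12) → add node 4 parent=3 cost=12
5. q=(13,16) nearest=4 d=4 new=(13,15) → add node 5 parent=4 cost=15
6. q=(18,6) nearest=4 d=7 new=(14,9) → add node 6 parent=4 cost=15
7. q=(0,26) nearest=5 d=13 new=(10,18) → add node 7 parent=5 cost=18
8. q=(17,24) nearest=7 d=7 new=(13,21) → blocked by [11,14]×[19,26], reject
9. q=(7,17) nearest=7 d=3 new=(7,17) → add node 8 parent=7 cost=21
10. q=(21,24) nearest=5 d=9 new=(16,18) → blocked by [14,16]×[16,22], reject
11. q=(5,22) nearest=7 d=5 new=(7,21) → add node 9 parent=7 cost=21
12. q=(12,8) nearest=6 d=2 new=(12,8) → add node 10 parent=6 cost=17
13. q=(0,27) nearest=9 d=7 new=(4,24) → add node 11 parent=9 cost=24
14. q=(13,3) nearest=10 d=5 new=(13,5) → add node 12 parent=10 cost=20
15. q=(15,4) nearest=12 d=2 new=(15,4) → add node 13 parent=12 cost=22
16. q=(10,21) nearest=7 d=3 new=(10,21) → add node 14 parent=7 cost=21
17. q=(2,15) nearest=8 d=5 new=(4,15) → add node 15 parent=8 cost=24
18. q=(13,5) nearest=12 d=0 → coincident, reject
19. q=(13,12) nearest=4 d=2 new=(13,12) → add node 16 parent=4 cost=14
20. q=(9,17) nearest=7 d=1 new=(9,17) → add node 17 parent=7 cost=19
21. q=(13,17) nearest=5 d=2 new=(13,17) → add node 18 parent=5 cost=17
22. q=(2,20) nearest=11 d=4 new=(2,21) → add node 19 parent=11 cost=27
23. q=(16,13) nearest=5 d=3 new=(16,13) → add node 20 parent=5 cost=18
24. q=(9,6) nearest=3 d=3 new=(9,6) → add node 21 parent=3 cost=12
25. q=(14,18) nearest=18 d=1 new=(14,18) → blocked by [14,16]×[16,22], reject
26. q=(21,25) nearest=18 d=8 new=(16,20) → blocked by [14,16]×[16,22], reject

Node count: 22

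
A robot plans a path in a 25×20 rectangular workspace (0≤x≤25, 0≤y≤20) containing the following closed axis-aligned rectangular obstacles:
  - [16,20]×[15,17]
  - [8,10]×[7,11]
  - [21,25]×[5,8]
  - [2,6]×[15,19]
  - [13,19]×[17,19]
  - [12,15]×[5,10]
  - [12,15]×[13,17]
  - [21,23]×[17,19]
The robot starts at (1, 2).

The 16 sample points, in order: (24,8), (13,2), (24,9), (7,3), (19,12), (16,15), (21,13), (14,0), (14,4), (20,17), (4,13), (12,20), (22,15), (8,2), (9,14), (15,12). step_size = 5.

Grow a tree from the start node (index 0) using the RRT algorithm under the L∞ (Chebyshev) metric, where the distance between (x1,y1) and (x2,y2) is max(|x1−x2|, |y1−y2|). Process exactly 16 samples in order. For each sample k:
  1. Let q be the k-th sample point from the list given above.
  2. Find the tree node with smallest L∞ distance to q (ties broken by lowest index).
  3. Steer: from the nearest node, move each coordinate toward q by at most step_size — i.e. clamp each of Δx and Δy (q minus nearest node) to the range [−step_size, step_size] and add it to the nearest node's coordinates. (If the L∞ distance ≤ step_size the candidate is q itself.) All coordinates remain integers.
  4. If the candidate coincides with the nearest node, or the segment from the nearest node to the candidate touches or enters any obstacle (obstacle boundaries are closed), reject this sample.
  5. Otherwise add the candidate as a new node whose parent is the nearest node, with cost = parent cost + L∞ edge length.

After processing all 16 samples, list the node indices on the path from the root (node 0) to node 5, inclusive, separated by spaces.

Path: 0 1 2 5

1. q=(24,8) nearest=0 d=23 new=(6,7) → add node 1 parent=0 cost=5
2. q=(13,2) nearest=1 d=7 new=(11,2) → add node 2 parent=1 cost=10
3. q=(24,9) nearest=2 d=13 new=(16,7) → blocked by [12,15]×[5,10], reject
4. q=(7,3) nearest=1 d=4 new=(7,3) → add node 3 parent=1 cost=9
5. q=(19,12) nearest=2 d=10 new=(16,7) → blocked by [12,15]×[5,10], reject
6. q=(16,15) nearest=1 d=10 new=(11,12) → blocked by [8,10]×[7,11], reject
7. q=(21,13) nearest=2 d=11 new=(16,7) → blocked by [12,15]×[5,10], reject
8. q=(14,0) nearest=2 d=3 new=(14,0) → add node 4 parent=2 cost=13
9. q=(14,4) nearest=2 d=3 new=(14,4) → add node 5 parent=2 cost=13
10. q=(20,17) nearest=5 d=13 new=(19,9) → blocked by [12,15]×[5,10], reject
11. q=(4,13) nearest=1 d=6 new=(4,12) → add node 6 parent=1 cost=10
12. q=(12,20) nearest=6 d=8 new=(9,17) → add node 7 parent=6 cost=15
13. q=(22,15) nearest=5 d=11 new=(19,9) → blocked by [12,15]×[5,10], reject
14. q=(8,2) nearest=3 d=1 new=(8,2) → add node 8 parent=3 cost=10
15. q=(9,14) nearest=7 d=3 new=(9,14) → add node 9 parent=7 cost=18
16. q=(15,12) nearest=7 d=6 new=(14,12) → blocked by [12,15]×[13,17], reject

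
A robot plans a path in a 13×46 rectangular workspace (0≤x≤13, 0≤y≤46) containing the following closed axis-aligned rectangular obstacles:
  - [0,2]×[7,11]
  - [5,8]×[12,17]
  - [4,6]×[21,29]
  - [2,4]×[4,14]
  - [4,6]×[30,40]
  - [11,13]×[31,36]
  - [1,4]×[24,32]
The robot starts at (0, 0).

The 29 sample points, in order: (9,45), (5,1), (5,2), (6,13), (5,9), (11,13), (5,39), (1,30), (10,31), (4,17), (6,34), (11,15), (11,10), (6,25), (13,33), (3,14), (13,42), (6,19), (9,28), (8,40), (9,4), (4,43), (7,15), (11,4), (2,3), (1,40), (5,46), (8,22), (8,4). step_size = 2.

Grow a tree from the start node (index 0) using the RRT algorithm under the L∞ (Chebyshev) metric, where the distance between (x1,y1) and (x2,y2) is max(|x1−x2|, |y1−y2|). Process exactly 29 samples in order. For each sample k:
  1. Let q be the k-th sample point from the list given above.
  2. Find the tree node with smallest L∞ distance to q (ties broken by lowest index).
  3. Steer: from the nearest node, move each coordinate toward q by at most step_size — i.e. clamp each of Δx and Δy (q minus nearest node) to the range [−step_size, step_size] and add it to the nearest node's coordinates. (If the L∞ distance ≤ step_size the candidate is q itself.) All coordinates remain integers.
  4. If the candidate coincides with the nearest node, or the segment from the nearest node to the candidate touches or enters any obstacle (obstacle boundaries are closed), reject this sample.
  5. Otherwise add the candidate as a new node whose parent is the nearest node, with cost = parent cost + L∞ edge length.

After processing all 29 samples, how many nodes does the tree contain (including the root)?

1. q=(9,45) nearest=0 d=45 new=(2,2) → add node 1 parent=0 cost=2
2. q=(5,1) nearest=1 d=3 new=(4,1) → add node 2 parent=1 cost=4
3. q=(5,2) nearest=2 d=1 new=(5,2) → add node 3 parent=2 cost=5
4. q=(6,13) nearest=1 d=11 new=(4,4) → blocked by [2,4]×[4,14], reject
5. q=(5,9) nearest=1 d=7 new=(4,4) → blocked by [2,4]×[4,14], reject
6. q=(11,13) nearest=1 d=11 new=(4,4) → blocked by [2,4]×[4,14], reject
7. q=(5,39) nearest=1 d=37 new=(4,4) → blocked by [2,4]×[4,14], reject
8. q=(1,30) nearest=1 d=28 new=(1,4) → add node 4 parent=1 cost=4
9. q=(10,31) nearest=4 d=27 new=(3,6) → blocked by [2,4]×[4,14], reject
10. q=(4,17) nearest=4 d=13 new=(3,6) → blocked by [2,4]×[4,14], reject
11. q=(6,34) nearest=4 d=30 new=(3,6) → blocked by [2,4]×[4,14], reject
12. q=(11,15) nearest=4 d=11 new=(3,6) → blocked by [2,4]×[4,14], reject
13. q=(11,10) nearest=3 d=8 new=(7,4) → add node 5 parent=3 cost=7
14. q=(6,25) nearest=4 d=21 new=(3,6) → blocked by [2,4]×[4,14], reject
15. q=(13,33) nearest=4 d=29 new=(3,6) → blocked by [2,4]×[4,14], reject
16. q=(3,14) nearest=4 d=10 new=(3,6) → blocked by [2,4]×[4,14], reject
17. q=(13,42) nearest=4 d=38 new=(3,6) → blocked by [2,4]×[4,14], reject
18. q=(6,19) nearest=4 d=15 new=(3,6) → blocked by [2,4]×[4,14], reject
19. q=(9,28) nearest=4 d=24 new=(3,6) → blocked by [2,4]×[4,14], reject
20. q=(8,40) nearest=4 d=36 new=(3,6) → blocked by [2,4]×[4,14], reject
21. q=(9,4) nearest=5 d=2 new=(9,4) → add node 6 parent=5 cost=9
22. q=(4,43) nearest=4 d=39 new=(3,6) → blocked by [2,4]×[4,14], reject
23. q=(7,15) nearest=4 d=11 new=(3,6) → blocked by [2,4]×[4,14], reject
24. q=(11,4) nearest=6 d=2 new=(11,4) → add node 7 parent=6 cost=11
25. q=(2,3) nearest=1 d=1 new=(2,3) → add node 8 parent=1 cost=3
26. q=(1,40) nearest=4 d=36 new=(1,6) → add node 9 parent=4 cost=6
27. q=(5,46) nearest=9 d=40 new=(3,8) → blocked by [0,2]×[7,11], reject
28. q=(8,22) nearest=9 d=16 new=(3,8) → blocked by [0,2]×[7,11], reject
29. q=(8,4) nearest=5 d=1 new=(8,4) → add node 10 parent=5 cost=8

Node count: 11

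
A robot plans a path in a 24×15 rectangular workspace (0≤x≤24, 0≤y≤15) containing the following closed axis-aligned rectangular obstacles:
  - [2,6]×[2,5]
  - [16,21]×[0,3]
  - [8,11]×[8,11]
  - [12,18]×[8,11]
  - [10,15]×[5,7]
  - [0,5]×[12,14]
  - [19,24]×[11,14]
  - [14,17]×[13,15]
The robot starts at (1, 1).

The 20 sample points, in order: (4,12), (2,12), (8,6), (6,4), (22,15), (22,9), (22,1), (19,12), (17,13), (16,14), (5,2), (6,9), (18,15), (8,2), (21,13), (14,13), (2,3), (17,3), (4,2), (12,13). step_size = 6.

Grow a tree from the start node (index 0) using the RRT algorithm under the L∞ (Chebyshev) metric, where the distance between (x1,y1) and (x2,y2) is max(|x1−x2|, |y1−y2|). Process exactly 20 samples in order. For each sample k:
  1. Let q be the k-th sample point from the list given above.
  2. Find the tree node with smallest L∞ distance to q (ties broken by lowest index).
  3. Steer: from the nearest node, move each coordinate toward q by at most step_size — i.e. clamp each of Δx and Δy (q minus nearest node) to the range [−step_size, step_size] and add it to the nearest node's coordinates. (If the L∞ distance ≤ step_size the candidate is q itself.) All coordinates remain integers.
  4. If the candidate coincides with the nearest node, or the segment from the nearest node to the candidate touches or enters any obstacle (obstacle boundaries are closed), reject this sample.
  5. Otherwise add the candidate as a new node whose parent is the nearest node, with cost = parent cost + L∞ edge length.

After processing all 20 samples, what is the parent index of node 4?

Parent of node 4: 2

1. q=(4,12) nearest=0 d=11 new=(4,7) → blocked by [2,6]×[2,5], reject
2. q=(2,12) nearest=0 d=11 new=(2,7) → add node 1 parent=0 cost=6
3. q=(8,6) nearest=1 d=6 new=(8,6) → add node 2 parent=1 cost=12
4. q=(6,4) nearest=2 d=2 new=(6,4) → blocked by [2,6]×[2,5], reject
5. q=(22,15) nearest=2 d=14 new=(14,12) → blocked by [8,11]×[8,11], reject
6. q=(22,9) nearest=2 d=14 new=(14,9) → blocked by [12,18]×[8,11], reject
7. q=(22,1) nearest=2 d=14 new=(14,1) → add node 3 parent=2 cost=18
8. q=(19,12) nearest=2 d=11 new=(14,12) → blocked by [8,11]×[8,11], reject
9. q=(17,13) nearest=2 d=9 new=(14,12) → blocked by [8,11]×[8,11], reject
10. q=(16,14) nearest=2 d=8 new=(14,12) → blocked by [8,11]×[8,11], reject
11. q=(5,2) nearest=0 d=4 new=(5,2) → blocked by [2,6]×[2,5], reject
12. q=(6,9) nearest=2 d=3 new=(6,9) → add node 4 parent=2 cost=15
13. q=(18,15) nearest=2 d=10 new=(14,12) → blocked by [8,11]×[8,11], reject
14. q=(8,2) nearest=2 d=4 new=(8,2) → add node 5 parent=2 cost=16
15. q=(21,13) nearest=3 d=12 new=(20,7) → blocked by [16,21]×[0,3], reject
16. q=(14,13) nearest=2 d=7 new=(14,12) → blocked by [8,11]×[8,11], reject
17. q=(2,3) nearest=0 d=2 new=(2,3) → blocked by [2,6]×[2,5], reject
18. q=(17,3) nearest=3 d=3 new=(17,3) → blocked by [16,21]×[0,3], reject
19. q=(4,2) nearest=0 d=3 new=(4,2) → blocked by [2,6]×[2,5], reject
20. q=(12,13) nearest=4 d=6 new=(12,13) → blocked by [8,11]×[8,11], reject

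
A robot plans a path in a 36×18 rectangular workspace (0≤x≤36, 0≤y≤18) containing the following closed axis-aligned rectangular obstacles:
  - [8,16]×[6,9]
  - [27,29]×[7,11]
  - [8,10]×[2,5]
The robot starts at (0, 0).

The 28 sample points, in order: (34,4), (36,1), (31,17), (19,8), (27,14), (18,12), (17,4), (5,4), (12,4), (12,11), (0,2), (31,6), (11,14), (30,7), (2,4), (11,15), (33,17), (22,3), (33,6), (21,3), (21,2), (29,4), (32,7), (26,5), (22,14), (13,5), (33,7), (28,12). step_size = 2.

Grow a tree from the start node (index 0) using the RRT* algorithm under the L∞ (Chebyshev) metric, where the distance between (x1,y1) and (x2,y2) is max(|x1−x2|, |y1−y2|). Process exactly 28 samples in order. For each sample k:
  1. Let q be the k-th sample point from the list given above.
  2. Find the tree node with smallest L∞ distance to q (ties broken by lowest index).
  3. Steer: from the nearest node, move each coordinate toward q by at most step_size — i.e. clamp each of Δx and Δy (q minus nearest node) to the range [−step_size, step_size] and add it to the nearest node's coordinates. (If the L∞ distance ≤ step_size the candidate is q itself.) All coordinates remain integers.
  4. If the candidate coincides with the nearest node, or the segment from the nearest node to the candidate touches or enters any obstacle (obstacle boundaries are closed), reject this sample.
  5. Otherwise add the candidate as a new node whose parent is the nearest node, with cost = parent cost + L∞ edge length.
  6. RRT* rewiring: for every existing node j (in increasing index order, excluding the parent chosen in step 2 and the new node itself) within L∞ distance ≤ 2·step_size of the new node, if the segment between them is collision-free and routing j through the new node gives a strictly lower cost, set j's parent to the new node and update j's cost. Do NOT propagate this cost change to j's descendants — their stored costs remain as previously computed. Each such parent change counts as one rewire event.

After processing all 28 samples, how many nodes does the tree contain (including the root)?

Node count: 8

1. q=(34,4) nearest=0 d=34 new=(2,2) → add node 1 parent=0 cost=2
2. q=(36,1) nearest=1 d=34 new=(4,1) → add node 2 parent=1 cost=4
3. q=(31,17) nearest=2 d=27 new=(6,3) → add node 3 parent=2 cost=6
4. q=(19,8) nearest=3 d=13 new=(8,5) → blocked by [8,10]×[2,5], reject
5. q=(27,14) nearest=3 d=21 new=(8,5) → blocked by [8,10]×[2,5], reject
6. q=(18,12) nearest=3 d=12 new=(8,5) → blocked by [8,10]×[2,5], reject
7. q=(17,4) nearest=3 d=11 new=(8,4) → blocked by [8,10]×[2,5], reject
8. q=(5,4) nearest=3 d=1 new=(5,4) → add node 4 parent=3 cost=7
9. q=(12,4) nearest=3 d=6 new=(8,4) → blocked by [8,10]×[2,5], reject
10. q=(12,11) nearest=4 d=7 new=(7,6) → add node 5 parent=4 cost=9
11. q=(0,2) nearest=0 d=2 new=(0,2) → add node 6 parent=0 cost=2
12. q=(31,6) nearest=5 d=24 new=(9,6) → blocked by [8,16]×[6,9], reject
13. q=(11,14) nearest=5 d=8 new=(9,8) → blocked by [8,16]×[6,9], reject
14. q=(30,7) nearest=5 d=23 new=(9,7) → blocked by [8,16]×[6,9], reject
15. q=(2,4) nearest=1 d=2 new=(2,4) → add node 7 parent=1 cost=4
16. q=(11,15) nearest=5 d=9 new=(9,8) → blocked by [8,16]×[6,9], reject
17. q=(33,17) nearest=5 d=26 new=(9,8) → blocked by [8,16]×[6,9], reject
18. q=(22,3) nearest=5 d=15 new=(9,4) → blocked by [8,10]×[2,5], reject
19. q=(33,6) nearest=5 d=26 new=(9,6) → blocked by [8,16]×[6,9], reject
20. q=(21,3) nearest=5 d=14 new=(9,4) → blocked by [8,10]×[2,5], reject
21. q=(21,2) nearest=5 d=14 new=(9,4) → blocked by [8,10]×[2,5], reject
22. q=(29,4) nearest=5 d=22 new=(9,4) → blocked by [8,10]×[2,5], reject
23. q=(32,7) nearest=5 d=25 new=(9,7) → blocked by [8,16]×[6,9], reject
24. q=(26,5) nearest=5 d=19 new=(9,5) → blocked by [8,10]×[2,5], reject
25. q=(22,14) nearest=5 d=15 new=(9,8) → blocked by [8,16]×[6,9], reject
26. q=(13,5) nearest=5 d=6 new=(9,5) → blocked by [8,10]×[2,5], reject
27. q=(33,7) nearest=5 d=26 new=(9,7) → blocked by [8,16]×[6,9], reject
28. q=(28,12) nearest=5 d=21 new=(9,8) → blocked by [8,16]×[6,9], reject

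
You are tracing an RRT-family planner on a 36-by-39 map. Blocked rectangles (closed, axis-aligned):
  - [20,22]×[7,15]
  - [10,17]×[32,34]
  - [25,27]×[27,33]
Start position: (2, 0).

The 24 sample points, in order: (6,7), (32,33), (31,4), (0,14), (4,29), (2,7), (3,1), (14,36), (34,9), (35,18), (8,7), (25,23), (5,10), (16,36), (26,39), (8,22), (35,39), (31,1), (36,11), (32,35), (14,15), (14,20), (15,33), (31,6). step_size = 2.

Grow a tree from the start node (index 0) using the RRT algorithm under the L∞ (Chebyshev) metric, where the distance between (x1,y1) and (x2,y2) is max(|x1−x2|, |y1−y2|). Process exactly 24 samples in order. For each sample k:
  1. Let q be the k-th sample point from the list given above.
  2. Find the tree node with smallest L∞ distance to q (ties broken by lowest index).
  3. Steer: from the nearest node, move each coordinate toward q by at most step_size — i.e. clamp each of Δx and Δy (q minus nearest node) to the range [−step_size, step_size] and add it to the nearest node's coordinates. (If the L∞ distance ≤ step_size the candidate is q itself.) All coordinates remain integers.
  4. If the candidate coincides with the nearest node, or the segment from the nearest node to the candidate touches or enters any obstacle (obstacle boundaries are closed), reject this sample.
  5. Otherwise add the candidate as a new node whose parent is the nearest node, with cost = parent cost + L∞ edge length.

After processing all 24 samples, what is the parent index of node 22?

Parent of node 22: 20

1. q=(6,7) nearest=0 d=7 new=(4,2) → add node 1 parent=0 cost=2
2. q=(32,33) nearest=1 d=31 new=(6,4) → add node 2 parent=1 cost=4
3. q=(31,4) nearest=2 d=25 new=(8,4) → add node 3 parent=2 cost=6
4. q=(0,14) nearest=2 d=10 new=(4,6) → add node 4 parent=2 cost=6
5. q=(4,29) nearest=4 d=23 new=(4,8) → add node 5 parent=4 cost=8
6. q=(2,7) nearest=4 d=2 new=(2,7) → add node 6 parent=4 cost=8
7. q=(3,1) nearest=0 d=1 new=(3,1) → add node 7 parent=0 cost=1
8. q=(14,36) nearest=5 d=28 new=(6,10) → add node 8 parent=5 cost=10
9. q=(34,9) nearest=3 d=26 new=(10,6) → add node 9 parent=3 cost=8
10. q=(35,18) nearest=9 d=25 new=(12,8) → add node 10 parent=9 cost=10
11. q=(8,7) nearest=9 d=2 new=(8,7) → add node 11 parent=9 cost=10
12. q=(25,23) nearest=10 d=15 new=(14,10) → add node 12 parent=10 cost=12
13. q=(5,10) nearest=8 d=1 new=(5,10) → add node 13 parent=8 cost=11
14. q=(16,36) nearest=8 d=26 new=(8,12) → add node 14 parent=8 cost=12
15. q=(26,39) nearest=14 d=27 new=(10,14) → add node 15 parent=14 cost=14
16. q=(8,22) nearest=15 d=8 new=(8,16) → add node 16 parent=15 cost=16
17. q=(35,39) nearest=15 d=25 new=(12,16) → add node 17 parent=15 cost=16
18. q=(31,1) nearest=12 d=17 new=(16,8) → add node 18 parent=12 cost=14
19. q=(36,11) nearest=18 d=20 new=(18,10) → add node 19 parent=18 cost=16
20. q=(32,35) nearest=17 d=20 new=(14,18) → add node 20 parent=17 cost=18
21. q=(14,15) nearest=17 d=2 new=(14,15) → add node 21 parent=17 cost=18
22. q=(14,20) nearest=20 d=2 new=(14,20) → add node 22 parent=20 cost=20
23. q=(15,33) nearest=22 d=13 new=(15,22) → add node 23 parent=22 cost=22
24. q=(31,6) nearest=19 d=13 new=(20,8) → blocked by [20,22]×[7,15], reject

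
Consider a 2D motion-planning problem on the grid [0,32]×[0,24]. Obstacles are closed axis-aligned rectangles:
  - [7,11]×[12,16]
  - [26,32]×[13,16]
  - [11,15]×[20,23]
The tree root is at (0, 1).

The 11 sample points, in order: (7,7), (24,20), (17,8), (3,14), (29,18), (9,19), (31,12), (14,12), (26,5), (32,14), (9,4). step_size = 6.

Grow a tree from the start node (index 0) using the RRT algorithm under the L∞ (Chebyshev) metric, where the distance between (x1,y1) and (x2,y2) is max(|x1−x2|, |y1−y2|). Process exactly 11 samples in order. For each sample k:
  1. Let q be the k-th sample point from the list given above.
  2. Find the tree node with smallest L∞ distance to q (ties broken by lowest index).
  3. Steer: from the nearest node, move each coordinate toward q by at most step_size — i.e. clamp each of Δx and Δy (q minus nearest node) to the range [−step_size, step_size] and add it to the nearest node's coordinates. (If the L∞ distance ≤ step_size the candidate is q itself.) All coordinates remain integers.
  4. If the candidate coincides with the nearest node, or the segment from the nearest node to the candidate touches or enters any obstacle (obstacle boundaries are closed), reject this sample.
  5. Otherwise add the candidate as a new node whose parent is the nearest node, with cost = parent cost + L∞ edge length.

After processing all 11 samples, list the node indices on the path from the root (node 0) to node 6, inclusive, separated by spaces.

1. q=(7,7) nearest=0 d=7 new=(6,7) → add node 1 parent=0 cost=6
2. q=(24,20) nearest=1 d=18 new=(12,13) → blocked by [7,11]×[12,16], reject
3. q=(17,8) nearest=1 d=11 new=(12,8) → add node 2 parent=1 cost=12
4. q=(3,14) nearest=1 d=7 new=(3,13) → add node 3 parent=1 cost=12
5. q=(29,18) nearest=2 d=17 new=(18,14) → add node 4 parent=2 cost=18
6. q=(9,19) nearest=3 d=6 new=(9,19) → add node 5 parent=3 cost=18
7. q=(31,12) nearest=4 d=13 new=(24,12) → add node 6 parent=4 cost=24
8. q=(14,12) nearest=2 d=4 new=(14,12) → add node 7 parent=2 cost=16
9. q=(26,5) nearest=6 d=7 new=(26,6) → add node 8 parent=6 cost=30
10. q=(32,14) nearest=6 d=8 new=(30,14) → blocked by [26,32]×[13,16], reject
11. q=(9,4) nearest=1 d=3 new=(9,4) → add node 9 parent=1 cost=9

Path: 0 1 2 4 6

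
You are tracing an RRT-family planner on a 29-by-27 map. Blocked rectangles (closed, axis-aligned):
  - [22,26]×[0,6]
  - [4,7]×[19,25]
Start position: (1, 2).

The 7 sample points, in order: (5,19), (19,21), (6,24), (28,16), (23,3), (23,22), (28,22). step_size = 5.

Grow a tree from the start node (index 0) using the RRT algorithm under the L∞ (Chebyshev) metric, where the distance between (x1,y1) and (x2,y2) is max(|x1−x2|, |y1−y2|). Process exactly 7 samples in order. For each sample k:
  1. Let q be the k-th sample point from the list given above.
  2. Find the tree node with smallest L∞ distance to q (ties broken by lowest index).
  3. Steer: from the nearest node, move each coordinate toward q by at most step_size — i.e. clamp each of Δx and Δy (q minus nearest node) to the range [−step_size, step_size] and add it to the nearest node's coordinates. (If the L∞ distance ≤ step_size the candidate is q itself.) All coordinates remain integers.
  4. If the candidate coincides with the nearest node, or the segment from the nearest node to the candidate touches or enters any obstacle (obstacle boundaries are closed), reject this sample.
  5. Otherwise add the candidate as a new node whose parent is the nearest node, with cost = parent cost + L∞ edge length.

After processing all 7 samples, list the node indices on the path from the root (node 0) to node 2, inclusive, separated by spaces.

Path: 0 1 2

1. q=(5,19) nearest=0 d=17 new=(5,7) → add node 1 parent=0 cost=5
2. q=(19,21) nearest=1 d=14 new=(10,12) → add node 2 parent=1 cost=10
3. q=(6,24) nearest=2 d=12 new=(6,17) → add node 3 parent=2 cost=15
4. q=(28,16) nearest=2 d=18 new=(15,16) → add node 4 parent=2 cost=15
5. q=(23,3) nearest=2 d=13 new=(15,7) → add node 5 parent=2 cost=15
6. q=(23,22) nearest=4 d=8 new=(20,21) → add node 6 parent=4 cost=20
7. q=(28,22) nearest=6 d=8 new=(25,22) → add node 7 parent=6 cost=25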